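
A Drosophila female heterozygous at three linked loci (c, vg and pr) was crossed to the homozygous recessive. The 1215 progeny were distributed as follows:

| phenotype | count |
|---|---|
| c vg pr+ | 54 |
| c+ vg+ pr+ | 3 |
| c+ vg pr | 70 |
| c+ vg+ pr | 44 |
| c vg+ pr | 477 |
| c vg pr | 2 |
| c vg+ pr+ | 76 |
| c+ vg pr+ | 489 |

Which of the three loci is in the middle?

vg

The two most frequent reciprocal classes, c+ vg pr+ and c vg+ pr, are the parental types, so the F1 was c+ vg pr+ / c vg+ pr.
The two rarest classes, c+ vg+ pr+ and c vg pr, are the double crossovers. Comparing them with the parentals, only the vg allele has switched, so vg is the middle locus and the order is pr – vg – c.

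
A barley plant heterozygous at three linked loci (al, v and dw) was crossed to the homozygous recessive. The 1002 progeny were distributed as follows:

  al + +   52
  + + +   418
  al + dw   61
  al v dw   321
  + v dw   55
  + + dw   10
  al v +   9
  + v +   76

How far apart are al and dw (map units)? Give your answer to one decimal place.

The two most frequent reciprocal classes, + + + and al v dw, are the parental types, so the F1 was + + + / al v dw.
The two rarest classes, + + dw and al v +, are the double crossovers. Comparing them with the parentals, only the dw allele has switched, so dw is the middle locus and the order is al – dw – v.
Crossovers in the al–dw interval produce the single-crossover classes al + + and + v dw (52 + 55 = 107) plus the double crossovers (19).
RF(al–dw) = (107 + 19) / 1002 = 126/1002 = 0.1257 → 12.6 map units.

12.6 map units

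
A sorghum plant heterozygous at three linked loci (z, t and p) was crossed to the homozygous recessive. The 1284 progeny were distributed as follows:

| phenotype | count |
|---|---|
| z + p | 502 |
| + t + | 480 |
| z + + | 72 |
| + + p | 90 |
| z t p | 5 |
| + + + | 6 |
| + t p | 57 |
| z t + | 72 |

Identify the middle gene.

t

The two most frequent reciprocal classes, + t + and z + p, are the parental types, so the F1 was + t + / z + p.
The two rarest classes, + + + and z t p, are the double crossovers. Comparing them with the parentals, only the t allele has switched, so t is the middle locus and the order is p – t – z.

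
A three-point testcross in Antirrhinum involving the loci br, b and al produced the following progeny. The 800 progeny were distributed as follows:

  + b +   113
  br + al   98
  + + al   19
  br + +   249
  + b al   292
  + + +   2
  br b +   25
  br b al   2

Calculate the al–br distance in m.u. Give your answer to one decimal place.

26.9 m.u.

The two most frequent reciprocal classes, + b al and br + +, are the parental types, so the F1 was + b al / br + +.
The two rarest classes, br b al and + + +, are the double crossovers. Comparing them with the parentals, only the br allele has switched, so br is the middle locus and the order is b – br – al.
Crossovers in the br–al interval produce the single-crossover classes + b + and br + al (113 + 98 = 211) plus the double crossovers (4).
RF(br–al) = (211 + 4) / 800 = 215/800 = 0.2687 → 26.9 m.u.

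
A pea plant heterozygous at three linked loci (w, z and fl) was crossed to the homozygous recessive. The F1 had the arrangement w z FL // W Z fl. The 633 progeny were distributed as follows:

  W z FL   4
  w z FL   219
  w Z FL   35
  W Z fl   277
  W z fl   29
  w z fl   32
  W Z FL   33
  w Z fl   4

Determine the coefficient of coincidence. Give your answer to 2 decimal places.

The two rarest classes, W z FL and w Z fl, are the double crossovers. Comparing them with the parentals, only the w allele has switched, so w is the middle locus and the order is z – w – fl.
z–w: (64 + 8)/633 = 0.1137; w–fl: (65 + 8)/633 = 0.1153.
Expected DCO frequency = 0.1137 × 0.1153 ≈ 0.01311; observed = 8/633 ≈ 0.01264.
Coefficient of coincidence = 0.01264/0.01311 ≈ 0.96.

0.96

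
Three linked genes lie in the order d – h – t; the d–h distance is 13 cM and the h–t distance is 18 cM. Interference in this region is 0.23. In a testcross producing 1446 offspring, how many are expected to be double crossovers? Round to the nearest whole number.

26

Map distances give recombination frequencies of 0.130 and 0.180 for the two intervals.
With interference 0.23 (so coincidence = 0.77), expected double-crossover frequency = 0.130 × 0.180 × 0.77 = 0.01802.
Expected number = 0.01802 × 1446 = 26.05 ≈ 26.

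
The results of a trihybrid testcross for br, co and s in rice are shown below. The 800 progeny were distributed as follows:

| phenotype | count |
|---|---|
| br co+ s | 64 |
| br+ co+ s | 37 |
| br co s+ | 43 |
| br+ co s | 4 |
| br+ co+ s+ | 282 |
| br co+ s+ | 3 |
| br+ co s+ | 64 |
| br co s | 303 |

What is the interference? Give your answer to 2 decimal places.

The two most frequent reciprocal classes, br+ co+ s+ and br co s, are the parental types, so the F1 was br+ co+ s+ / br co s.
The two rarest classes, br co+ s+ and br+ co s, are the double crossovers. Comparing them with the parentals, only the br allele has switched, so br is the middle locus and the order is co – br – s.
co–br: (128 + 7)/800 = 0.1688; br–s: (80 + 7)/800 = 0.1087.
Expected DCO frequency = 0.1688 × 0.1087 ≈ 0.01835; observed = 7/800 ≈ 0.00875.
Coefficient of coincidence = 0.00875/0.01835 ≈ 0.48; interference = 1 − 0.48 = 0.52.

0.52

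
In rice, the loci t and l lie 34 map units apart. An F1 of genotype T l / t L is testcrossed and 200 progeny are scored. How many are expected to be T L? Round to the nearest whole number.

34

A map distance of 34 map units corresponds to a recombination frequency of 0.340.
The F1 is T l / t L, so T L is a recombinant gamete class with expected frequency r/2 = 0.340/2 = 0.1700.
Expected number = 0.1700 × 200 = 34.00 ≈ 34.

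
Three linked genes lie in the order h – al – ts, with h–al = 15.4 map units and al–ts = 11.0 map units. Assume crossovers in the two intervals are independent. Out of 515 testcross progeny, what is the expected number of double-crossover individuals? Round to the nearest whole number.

Map distances give recombination frequencies of 0.154 and 0.110 for the two intervals.
With no interference, expected double-crossover frequency = 0.154 × 0.110 = 0.01694.
Expected number = 0.01694 × 515 = 8.72 ≈ 9.

9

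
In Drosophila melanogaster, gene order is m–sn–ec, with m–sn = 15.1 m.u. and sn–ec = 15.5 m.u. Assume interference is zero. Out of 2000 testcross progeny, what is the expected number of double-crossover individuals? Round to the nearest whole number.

47

Map distances give recombination frequencies of 0.151 and 0.155 for the two intervals.
With no interference, expected double-crossover frequency = 0.151 × 0.155 = 0.02340.
Expected number = 0.02340 × 2000 = 46.81 ≈ 47.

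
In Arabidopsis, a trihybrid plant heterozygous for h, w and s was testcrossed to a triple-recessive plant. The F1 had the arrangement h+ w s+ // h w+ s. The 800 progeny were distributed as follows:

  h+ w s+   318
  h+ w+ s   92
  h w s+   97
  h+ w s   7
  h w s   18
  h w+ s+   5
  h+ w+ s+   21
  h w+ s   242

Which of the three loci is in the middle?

s

The two rarest classes, h+ w s and h w+ s+, are the double crossovers. Comparing them with the parentals, only the s allele has switched, so s is the middle locus and the order is w – s – h.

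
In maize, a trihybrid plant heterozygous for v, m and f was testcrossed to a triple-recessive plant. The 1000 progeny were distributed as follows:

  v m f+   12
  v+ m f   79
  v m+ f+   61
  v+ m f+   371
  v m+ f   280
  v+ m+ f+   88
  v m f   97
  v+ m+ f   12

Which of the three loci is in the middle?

v

The two most frequent reciprocal classes, v+ m f+ and v m+ f, are the parental types, so the F1 was v+ m f+ / v m+ f.
The two rarest classes, v m f+ and v+ m+ f, are the double crossovers. Comparing them with the parentals, only the v allele has switched, so v is the middle locus and the order is f – v – m.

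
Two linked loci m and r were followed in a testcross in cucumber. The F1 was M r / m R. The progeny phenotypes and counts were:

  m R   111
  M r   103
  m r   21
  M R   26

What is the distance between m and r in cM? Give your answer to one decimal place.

18.0 cM

The recombinant classes are M R and m r: 26 + 21 = 47.
Recombination frequency = 47/261 = 0.1801 ≈ 18.0%, i.e. 18.0 cM.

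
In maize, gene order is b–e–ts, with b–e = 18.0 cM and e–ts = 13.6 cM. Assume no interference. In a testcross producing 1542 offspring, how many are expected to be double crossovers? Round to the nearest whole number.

38

Map distances give recombination frequencies of 0.180 and 0.136 for the two intervals.
With no interference, expected double-crossover frequency = 0.180 × 0.136 = 0.02448.
Expected number = 0.02448 × 1542 = 37.75 ≈ 38.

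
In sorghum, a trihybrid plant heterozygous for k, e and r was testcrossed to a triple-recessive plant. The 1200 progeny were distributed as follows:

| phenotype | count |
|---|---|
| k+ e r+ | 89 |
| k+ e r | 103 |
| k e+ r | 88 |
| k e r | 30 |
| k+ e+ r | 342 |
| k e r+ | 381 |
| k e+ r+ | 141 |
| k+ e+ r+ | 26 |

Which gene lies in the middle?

r

The two most frequent reciprocal classes, k e r+ and k+ e+ r, are the parental types, so the F1 was k e r+ / k+ e+ r.
The two rarest classes, k e r and k+ e+ r+, are the double crossovers. Comparing them with the parentals, only the r allele has switched, so r is the middle locus and the order is e – r – k.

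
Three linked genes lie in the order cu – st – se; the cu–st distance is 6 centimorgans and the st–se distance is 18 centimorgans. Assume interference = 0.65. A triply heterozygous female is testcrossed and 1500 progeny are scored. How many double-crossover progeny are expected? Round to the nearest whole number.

Map distances give recombination frequencies of 0.060 and 0.180 for the two intervals.
With interference 0.65 (so coincidence = 0.35), expected double-crossover frequency = 0.060 × 0.180 × 0.35 = 0.00378.
Expected number = 0.00378 × 1500 = 5.67 ≈ 6.

6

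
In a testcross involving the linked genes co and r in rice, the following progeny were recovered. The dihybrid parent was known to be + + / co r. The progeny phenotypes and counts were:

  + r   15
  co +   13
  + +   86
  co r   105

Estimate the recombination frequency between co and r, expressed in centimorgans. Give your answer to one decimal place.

12.8 centimorgans

The recombinant classes are + r and co +: 15 + 13 = 28.
Recombination frequency = 28/219 = 0.1279 ≈ 12.8%, i.e. 12.8 centimorgans.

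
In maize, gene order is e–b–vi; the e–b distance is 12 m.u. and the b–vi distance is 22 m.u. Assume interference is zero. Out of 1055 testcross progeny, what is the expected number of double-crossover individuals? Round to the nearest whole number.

28

Map distances give recombination frequencies of 0.120 and 0.220 for the two intervals.
With no interference, expected double-crossover frequency = 0.120 × 0.220 = 0.02640.
Expected number = 0.02640 × 1055 = 27.85 ≈ 28.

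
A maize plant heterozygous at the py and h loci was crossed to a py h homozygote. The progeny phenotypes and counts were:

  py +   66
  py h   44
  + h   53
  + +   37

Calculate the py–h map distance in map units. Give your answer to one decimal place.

40.5 map units

The two most frequent classes, + h (53) and py + (66), are the parental types, so the F1 was + h / py +.
The recombinant classes are + + and py h: 37 + 44 = 81.
Recombination frequency = 81/200 = 0.4050 ≈ 40.5%, i.e. 40.5 map units.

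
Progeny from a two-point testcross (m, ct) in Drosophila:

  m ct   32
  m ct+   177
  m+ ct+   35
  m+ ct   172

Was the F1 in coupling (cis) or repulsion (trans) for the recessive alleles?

The two most frequent classes are m+ ct (172) and m ct+ (177); these are the parental (non-recombinant) types.
So the F1 carried m+ ct on one chromosome and m ct+ on the other — the recessive alleles are on opposite chromosomes (trans / repulsion).

trans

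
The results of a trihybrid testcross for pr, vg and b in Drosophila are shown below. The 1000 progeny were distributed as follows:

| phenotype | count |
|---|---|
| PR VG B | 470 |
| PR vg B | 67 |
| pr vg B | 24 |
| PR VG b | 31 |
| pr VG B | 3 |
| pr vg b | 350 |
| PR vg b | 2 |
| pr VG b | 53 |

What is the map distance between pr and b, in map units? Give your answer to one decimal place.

6.0 map units

The two most frequent reciprocal classes, PR VG B and pr vg b, are the parental types, so the F1 was PR VG B / pr vg b.
The two rarest classes, pr VG B and PR vg b, are the double crossovers. Comparing them with the parentals, only the pr allele has switched, so pr is the middle locus and the order is vg – pr – b.
Crossovers in the pr–b interval produce the single-crossover classes PR VG b and pr vg B (31 + 24 = 55) plus the double crossovers (5).
RF(pr–b) = (55 + 5) / 1000 = 60/1000 = 0.0600 → 6.0 map units.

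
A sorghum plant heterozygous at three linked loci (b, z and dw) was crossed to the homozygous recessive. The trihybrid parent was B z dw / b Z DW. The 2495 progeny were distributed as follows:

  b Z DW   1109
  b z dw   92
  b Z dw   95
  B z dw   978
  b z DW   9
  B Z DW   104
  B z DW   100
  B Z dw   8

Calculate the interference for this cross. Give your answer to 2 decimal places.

The two rarest classes, B Z dw and b z DW, are the double crossovers. Comparing them with the parentals, only the z allele has switched, so z is the middle locus and the order is b – z – dw.
b–z: (196 + 17)/2495 = 0.0854; z–dw: (195 + 17)/2495 = 0.0850.
Expected DCO frequency = 0.0854 × 0.0850 ≈ 0.00726; observed = 17/2495 ≈ 0.00681.
Coefficient of coincidence = 0.00681/0.00726 ≈ 0.94; interference = 1 − 0.94 = 0.06.

0.06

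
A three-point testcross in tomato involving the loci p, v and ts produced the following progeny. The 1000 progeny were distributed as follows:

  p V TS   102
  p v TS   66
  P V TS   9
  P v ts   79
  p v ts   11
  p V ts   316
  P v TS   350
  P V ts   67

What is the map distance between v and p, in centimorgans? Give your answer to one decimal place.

15.3 centimorgans

The two most frequent reciprocal classes, P v TS and p V ts, are the parental types, so the F1 was P v TS / p V ts.
The two rarest classes, P V TS and p v ts, are the double crossovers. Comparing them with the parentals, only the v allele has switched, so v is the middle locus and the order is p – v – ts.
Crossovers in the p–v interval produce the single-crossover classes p v TS and P V ts (66 + 67 = 133) plus the double crossovers (20).
RF(p–v) = (133 + 20) / 1000 = 153/1000 = 0.1530 → 15.3 centimorgans.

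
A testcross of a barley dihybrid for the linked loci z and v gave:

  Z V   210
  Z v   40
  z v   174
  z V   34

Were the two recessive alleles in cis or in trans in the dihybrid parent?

cis

The two most frequent classes are Z V (210) and z v (174); these are the parental (non-recombinant) types.
So the F1 carried Z V on one chromosome and z v on the other — the recessive alleles are on the same chromosome (cis / coupling).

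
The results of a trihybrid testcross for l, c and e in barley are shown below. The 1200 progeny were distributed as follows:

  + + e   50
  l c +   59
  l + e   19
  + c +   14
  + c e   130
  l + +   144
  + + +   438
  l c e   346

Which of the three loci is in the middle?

The two most frequent reciprocal classes, l c e and + + +, are the parental types, so the F1 was l c e / + + +.
The two rarest classes, l + e and + c +, are the double crossovers. Comparing them with the parentals, only the c allele has switched, so c is the middle locus and the order is e – c – l.

c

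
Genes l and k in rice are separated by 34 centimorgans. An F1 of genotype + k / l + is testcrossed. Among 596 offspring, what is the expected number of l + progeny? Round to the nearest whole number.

A map distance of 34 centimorgans corresponds to a recombination frequency of 0.340.
The F1 is + k / l +, so l + is a parental gamete class with expected frequency (1 − r)/2 = 0.660/2 = 0.3300.
Expected number = 0.3300 × 596 = 196.68 ≈ 197.

197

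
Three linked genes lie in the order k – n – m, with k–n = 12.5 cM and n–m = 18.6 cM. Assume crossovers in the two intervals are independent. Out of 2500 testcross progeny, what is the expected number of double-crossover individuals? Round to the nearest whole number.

Map distances give recombination frequencies of 0.125 and 0.186 for the two intervals.
With no interference, expected double-crossover frequency = 0.125 × 0.186 = 0.02325.
Expected number = 0.02325 × 2500 = 58.13 ≈ 58.

58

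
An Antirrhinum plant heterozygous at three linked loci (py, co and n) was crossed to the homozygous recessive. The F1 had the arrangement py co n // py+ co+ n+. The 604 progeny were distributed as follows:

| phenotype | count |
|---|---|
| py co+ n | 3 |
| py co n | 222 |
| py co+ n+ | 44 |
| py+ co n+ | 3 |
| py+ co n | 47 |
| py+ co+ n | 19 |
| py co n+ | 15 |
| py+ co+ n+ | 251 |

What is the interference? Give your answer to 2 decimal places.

0.07

The two rarest classes, py co+ n and py+ co n+, are the double crossovers. Comparing them with the parentals, only the co allele has switched, so co is the middle locus and the order is n – co – py.
n–co: (34 + 6)/604 = 0.0662; co–py: (91 + 6)/604 = 0.1606.
Expected DCO frequency = 0.0662 × 0.1606 ≈ 0.01063; observed = 6/604 ≈ 0.00993.
Coefficient of coincidence = 0.00993/0.01063 ≈ 0.93; interference = 1 − 0.93 = 0.07.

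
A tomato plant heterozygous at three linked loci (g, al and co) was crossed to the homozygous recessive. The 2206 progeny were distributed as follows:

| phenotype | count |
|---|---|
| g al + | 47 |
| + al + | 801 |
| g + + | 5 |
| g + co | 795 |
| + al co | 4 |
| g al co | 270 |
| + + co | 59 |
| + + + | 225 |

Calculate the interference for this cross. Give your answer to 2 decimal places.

The two most frequent reciprocal classes, + al + and g + co, are the parental types, so the F1 was + al + / g + co.
The two rarest classes, + al co and g + +, are the double crossovers. Comparing them with the parentals, only the co allele has switched, so co is the middle locus and the order is g – co – al.
g–co: (106 + 9)/2206 = 0.0521; co–al: (495 + 9)/2206 = 0.2285.
Expected DCO frequency = 0.0521 × 0.2285 ≈ 0.01190; observed = 9/2206 ≈ 0.00408.
Coefficient of coincidence = 0.00408/0.01190 ≈ 0.34; interference = 1 − 0.34 = 0.66.

0.66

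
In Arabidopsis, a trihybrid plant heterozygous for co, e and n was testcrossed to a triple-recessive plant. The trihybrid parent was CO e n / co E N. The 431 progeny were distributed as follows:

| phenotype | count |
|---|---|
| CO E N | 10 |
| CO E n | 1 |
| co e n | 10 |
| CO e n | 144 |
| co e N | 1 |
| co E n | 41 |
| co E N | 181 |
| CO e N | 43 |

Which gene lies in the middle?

The two rarest classes, CO E n and co e N, are the double crossovers. Comparing them with the parentals, only the e allele has switched, so e is the middle locus and the order is n – e – co.

e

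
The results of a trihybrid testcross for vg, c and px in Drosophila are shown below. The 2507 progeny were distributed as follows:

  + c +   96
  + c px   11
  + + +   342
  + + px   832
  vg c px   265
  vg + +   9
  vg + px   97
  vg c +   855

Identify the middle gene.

The two most frequent reciprocal classes, + + px and vg c +, are the parental types, so the F1 was + + px / vg c +.
The two rarest classes, + c px and vg + +, are the double crossovers. Comparing them with the parentals, only the c allele has switched, so c is the middle locus and the order is vg – c – px.

c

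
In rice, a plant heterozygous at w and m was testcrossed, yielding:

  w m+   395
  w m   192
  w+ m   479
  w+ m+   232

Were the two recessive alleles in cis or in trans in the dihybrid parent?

The two most frequent classes are w+ m (479) and w m+ (395); these are the parental (non-recombinant) types.
So the F1 carried w+ m on one chromosome and w m+ on the other — the recessive alleles are on opposite chromosomes (trans / repulsion).

trans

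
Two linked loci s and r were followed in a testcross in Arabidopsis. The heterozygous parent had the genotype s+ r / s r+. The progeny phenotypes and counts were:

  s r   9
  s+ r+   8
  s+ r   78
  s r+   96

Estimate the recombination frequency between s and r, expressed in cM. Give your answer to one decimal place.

8.9 cM

The recombinant classes are s+ r+ and s r: 8 + 9 = 17.
Recombination frequency = 17/191 = 0.0890 ≈ 8.9%, i.e. 8.9 cM.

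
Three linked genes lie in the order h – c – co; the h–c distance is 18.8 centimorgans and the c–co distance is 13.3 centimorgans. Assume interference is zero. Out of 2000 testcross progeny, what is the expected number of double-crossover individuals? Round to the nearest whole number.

Map distances give recombination frequencies of 0.188 and 0.133 for the two intervals.
With no interference, expected double-crossover frequency = 0.188 × 0.133 = 0.02500.
Expected number = 0.02500 × 2000 = 50.01 ≈ 50.

50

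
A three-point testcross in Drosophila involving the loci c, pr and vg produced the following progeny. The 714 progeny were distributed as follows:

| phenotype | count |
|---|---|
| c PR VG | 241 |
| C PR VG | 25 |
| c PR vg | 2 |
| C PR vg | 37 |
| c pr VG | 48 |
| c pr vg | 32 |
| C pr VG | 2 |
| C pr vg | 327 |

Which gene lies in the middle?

The two most frequent reciprocal classes, c PR VG and C pr vg, are the parental types, so the F1 was c PR VG / C pr vg.
The two rarest classes, c PR vg and C pr VG, are the double crossovers. Comparing them with the parentals, only the vg allele has switched, so vg is the middle locus and the order is c – vg – pr.

vg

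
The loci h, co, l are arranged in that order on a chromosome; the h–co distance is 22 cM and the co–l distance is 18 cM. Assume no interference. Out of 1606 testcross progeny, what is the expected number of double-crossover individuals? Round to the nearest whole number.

Map distances give recombination frequencies of 0.220 and 0.180 for the two intervals.
With no interference, expected double-crossover frequency = 0.220 × 0.180 = 0.03960.
Expected number = 0.03960 × 1606 = 63.60 ≈ 64.

64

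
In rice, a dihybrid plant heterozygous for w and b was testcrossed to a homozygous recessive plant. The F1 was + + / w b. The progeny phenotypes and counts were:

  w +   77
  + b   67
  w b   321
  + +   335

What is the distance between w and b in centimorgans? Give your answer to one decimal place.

18.0 centimorgans

The recombinant classes are + b and w +: 67 + 77 = 144.
Recombination frequency = 144/800 = 0.1800 ≈ 18.0%, i.e. 18.0 centimorgans.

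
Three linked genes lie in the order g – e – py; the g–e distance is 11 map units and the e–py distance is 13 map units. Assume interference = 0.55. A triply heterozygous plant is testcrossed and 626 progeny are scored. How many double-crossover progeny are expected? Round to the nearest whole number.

Map distances give recombination frequencies of 0.110 and 0.130 for the two intervals.
With interference 0.55 (so coincidence = 0.45), expected double-crossover frequency = 0.110 × 0.130 × 0.45 = 0.00643.
Expected number = 0.00643 × 626 = 4.03 ≈ 4.

4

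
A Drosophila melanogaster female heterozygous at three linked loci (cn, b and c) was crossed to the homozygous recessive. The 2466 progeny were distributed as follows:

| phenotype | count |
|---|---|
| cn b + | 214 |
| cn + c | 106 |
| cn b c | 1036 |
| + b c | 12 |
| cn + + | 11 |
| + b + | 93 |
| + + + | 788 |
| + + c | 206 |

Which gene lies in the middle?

The two most frequent reciprocal classes, cn b c and + + +, are the parental types, so the F1 was cn b c / + + +.
The two rarest classes, + b c and cn + +, are the double crossovers. Comparing them with the parentals, only the cn allele has switched, so cn is the middle locus and the order is c – cn – b.

cn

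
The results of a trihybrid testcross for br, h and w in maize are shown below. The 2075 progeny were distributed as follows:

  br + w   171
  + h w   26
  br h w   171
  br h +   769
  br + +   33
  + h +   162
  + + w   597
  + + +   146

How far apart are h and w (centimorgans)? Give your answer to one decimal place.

18.1 centimorgans

The two most frequent reciprocal classes, br h + and + + w, are the parental types, so the F1 was br h + / + + w.
The two rarest classes, br + + and + h w, are the double crossovers. Comparing them with the parentals, only the h allele has switched, so h is the middle locus and the order is w – h – br.
Crossovers in the w–h interval produce the single-crossover classes br h w and + + + (171 + 146 = 317) plus the double crossovers (59).
RF(w–h) = (317 + 59) / 2075 = 376/2075 = 0.1812 → 18.1 centimorgans.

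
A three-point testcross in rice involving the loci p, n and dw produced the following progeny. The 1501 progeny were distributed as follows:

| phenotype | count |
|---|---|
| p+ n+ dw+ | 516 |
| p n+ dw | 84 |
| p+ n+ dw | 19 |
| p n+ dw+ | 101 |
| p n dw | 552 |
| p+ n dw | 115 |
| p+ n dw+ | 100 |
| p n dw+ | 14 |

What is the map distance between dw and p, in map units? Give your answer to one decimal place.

The two most frequent reciprocal classes, p n dw and p+ n+ dw+, are the parental types, so the F1 was p n dw / p+ n+ dw+.
The two rarest classes, p n dw+ and p+ n+ dw, are the double crossovers. Comparing them with the parentals, only the dw allele has switched, so dw is the middle locus and the order is n – dw – p.
Crossovers in the dw–p interval produce the single-crossover classes p+ n dw and p n+ dw+ (115 + 101 = 216) plus the double crossovers (33).
RF(dw–p) = (216 + 33) / 1501 = 249/1501 = 0.1659 → 16.6 map units.

16.6 map units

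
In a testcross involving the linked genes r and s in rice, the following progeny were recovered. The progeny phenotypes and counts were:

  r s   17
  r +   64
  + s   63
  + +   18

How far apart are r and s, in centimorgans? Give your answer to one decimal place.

21.6 centimorgans

The two most frequent classes, + s (63) and r + (64), are the parental types, so the F1 was + s / r +.
The recombinant classes are + + and r s: 18 + 17 = 35.
Recombination frequency = 35/162 = 0.2160 ≈ 21.6%, i.e. 21.6 centimorgans.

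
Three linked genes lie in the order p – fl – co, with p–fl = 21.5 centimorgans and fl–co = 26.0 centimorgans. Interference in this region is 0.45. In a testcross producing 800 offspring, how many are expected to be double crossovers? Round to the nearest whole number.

Map distances give recombination frequencies of 0.215 and 0.260 for the two intervals.
With interference 0.45 (so coincidence = 0.55), expected double-crossover frequency = 0.215 × 0.260 × 0.55 = 0.03075.
Expected number = 0.03075 × 800 = 24.60 ≈ 25.

25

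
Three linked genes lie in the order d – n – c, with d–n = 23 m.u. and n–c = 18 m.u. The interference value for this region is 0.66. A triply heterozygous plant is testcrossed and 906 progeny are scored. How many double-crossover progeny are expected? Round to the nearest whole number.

13

Map distances give recombination frequencies of 0.230 and 0.180 for the two intervals.
With interference 0.66 (so coincidence = 0.34), expected double-crossover frequency = 0.230 × 0.180 × 0.34 = 0.01408.
Expected number = 0.01408 × 906 = 12.75 ≈ 13.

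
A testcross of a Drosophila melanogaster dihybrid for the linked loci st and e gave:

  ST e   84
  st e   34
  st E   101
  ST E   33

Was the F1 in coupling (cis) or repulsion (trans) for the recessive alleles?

The two most frequent classes are ST e (84) and st E (101); these are the parental (non-recombinant) types.
So the F1 carried ST e on one chromosome and st E on the other — the recessive alleles are on opposite chromosomes (trans / repulsion).

trans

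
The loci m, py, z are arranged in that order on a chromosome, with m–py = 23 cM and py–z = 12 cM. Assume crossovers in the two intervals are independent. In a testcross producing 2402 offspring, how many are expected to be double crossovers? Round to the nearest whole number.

66

Map distances give recombination frequencies of 0.230 and 0.120 for the two intervals.
With no interference, expected double-crossover frequency = 0.230 × 0.120 = 0.02760.
Expected number = 0.02760 × 2402 = 66.30 ≈ 66.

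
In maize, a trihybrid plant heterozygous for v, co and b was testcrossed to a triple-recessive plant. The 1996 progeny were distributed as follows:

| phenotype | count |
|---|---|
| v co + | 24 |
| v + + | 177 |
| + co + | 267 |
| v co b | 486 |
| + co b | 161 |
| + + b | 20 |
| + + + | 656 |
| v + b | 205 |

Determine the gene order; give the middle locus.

b

The two most frequent reciprocal classes, v co b and + + +, are the parental types, so the F1 was v co b / + + +.
The two rarest classes, v co + and + + b, are the double crossovers. Comparing them with the parentals, only the b allele has switched, so b is the middle locus and the order is v – b – co.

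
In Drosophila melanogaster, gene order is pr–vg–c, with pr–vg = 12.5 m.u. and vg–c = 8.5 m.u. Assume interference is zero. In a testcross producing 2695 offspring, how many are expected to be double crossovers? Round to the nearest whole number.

29

Map distances give recombination frequencies of 0.125 and 0.085 for the two intervals.
With no interference, expected double-crossover frequency = 0.125 × 0.085 = 0.01063.
Expected number = 0.01063 × 2695 = 28.63 ≈ 29.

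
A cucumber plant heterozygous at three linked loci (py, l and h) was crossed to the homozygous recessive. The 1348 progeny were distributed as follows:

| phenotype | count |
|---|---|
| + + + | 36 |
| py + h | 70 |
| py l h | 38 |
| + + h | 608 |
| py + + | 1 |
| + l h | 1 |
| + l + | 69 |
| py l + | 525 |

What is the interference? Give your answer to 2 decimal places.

0.75

The two most frequent reciprocal classes, py l + and + + h, are the parental types, so the F1 was py l + / + + h.
The two rarest classes, py + + and + l h, are the double crossovers. Comparing them with the parentals, only the l allele has switched, so l is the middle locus and the order is py – l – h.
py–l: (139 + 2)/1348 = 0.1046; l–h: (74 + 2)/1348 = 0.0564.
Expected DCO frequency = 0.1046 × 0.0564 ≈ 0.00590; observed = 2/1348 ≈ 0.00148.
Coefficient of coincidence = 0.00148/0.00590 ≈ 0.25; interference = 1 − 0.25 = 0.75.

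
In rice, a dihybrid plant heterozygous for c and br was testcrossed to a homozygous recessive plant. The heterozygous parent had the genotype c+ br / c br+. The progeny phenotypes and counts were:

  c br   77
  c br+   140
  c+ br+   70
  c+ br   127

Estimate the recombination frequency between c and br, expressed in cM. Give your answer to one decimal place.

35.5 cM

The recombinant classes are c+ br+ and c br: 70 + 77 = 147.
Recombination frequency = 147/414 = 0.3551 ≈ 35.5%, i.e. 35.5 cM.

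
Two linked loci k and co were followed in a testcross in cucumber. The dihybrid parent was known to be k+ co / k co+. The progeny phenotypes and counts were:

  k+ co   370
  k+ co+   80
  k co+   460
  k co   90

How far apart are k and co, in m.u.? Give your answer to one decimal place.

17.0 m.u.

The recombinant classes are k+ co+ and k co: 80 + 90 = 170.
Recombination frequency = 170/1000 = 0.1700 ≈ 17.0%, i.e. 17.0 m.u.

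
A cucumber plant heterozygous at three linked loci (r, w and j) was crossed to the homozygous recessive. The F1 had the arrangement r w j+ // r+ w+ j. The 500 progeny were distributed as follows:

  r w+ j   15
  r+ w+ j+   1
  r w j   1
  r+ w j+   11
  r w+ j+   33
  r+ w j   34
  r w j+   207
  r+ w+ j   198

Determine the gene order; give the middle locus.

j

The two rarest classes, r w j and r+ w+ j+, are the double crossovers. Comparing them with the parentals, only the j allele has switched, so j is the middle locus and the order is r – j – w.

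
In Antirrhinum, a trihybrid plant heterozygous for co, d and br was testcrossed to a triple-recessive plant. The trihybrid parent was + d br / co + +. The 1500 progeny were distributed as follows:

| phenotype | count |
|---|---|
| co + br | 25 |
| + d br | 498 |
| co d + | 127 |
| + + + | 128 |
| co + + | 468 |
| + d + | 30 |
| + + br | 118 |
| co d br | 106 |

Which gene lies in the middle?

br

The two rarest classes, + d + and co + br, are the double crossovers. Comparing them with the parentals, only the br allele has switched, so br is the middle locus and the order is d – br – co.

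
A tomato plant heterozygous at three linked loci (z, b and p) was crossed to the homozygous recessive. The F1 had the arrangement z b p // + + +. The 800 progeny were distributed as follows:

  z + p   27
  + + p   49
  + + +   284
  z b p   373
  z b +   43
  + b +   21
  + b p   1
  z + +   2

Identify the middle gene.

z

The two rarest classes, + b p and z + +, are the double crossovers. Comparing them with the parentals, only the z allele has switched, so z is the middle locus and the order is b – z – p.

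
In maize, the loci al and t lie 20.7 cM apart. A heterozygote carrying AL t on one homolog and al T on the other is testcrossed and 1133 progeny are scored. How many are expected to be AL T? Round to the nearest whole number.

117

A map distance of 20.7 cM corresponds to a recombination frequency of 0.207.
The F1 is AL t / al T, so AL T is a recombinant gamete class with expected frequency r/2 = 0.207/2 = 0.1035.
Expected number = 0.1035 × 1133 = 117.27 ≈ 117.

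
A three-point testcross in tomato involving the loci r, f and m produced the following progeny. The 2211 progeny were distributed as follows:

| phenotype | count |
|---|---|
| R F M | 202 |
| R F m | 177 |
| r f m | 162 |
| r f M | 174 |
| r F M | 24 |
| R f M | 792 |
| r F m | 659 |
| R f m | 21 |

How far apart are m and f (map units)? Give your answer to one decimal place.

18.5 map units

The two most frequent reciprocal classes, R f M and r F m, are the parental types, so the F1 was R f M / r F m.
The two rarest classes, R f m and r F M, are the double crossovers. Comparing them with the parentals, only the m allele has switched, so m is the middle locus and the order is f – m – r.
Crossovers in the f–m interval produce the single-crossover classes R F M and r f m (202 + 162 = 364) plus the double crossovers (45).
RF(f–m) = (364 + 45) / 2211 = 409/2211 = 0.1850 → 18.5 map units.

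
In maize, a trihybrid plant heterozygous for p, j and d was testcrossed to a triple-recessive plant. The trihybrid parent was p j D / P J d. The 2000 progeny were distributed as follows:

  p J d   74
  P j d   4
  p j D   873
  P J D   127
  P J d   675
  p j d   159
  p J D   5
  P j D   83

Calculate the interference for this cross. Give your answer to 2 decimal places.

0.63

The two rarest classes, p J D and P j d, are the double crossovers. Comparing them with the parentals, only the j allele has switched, so j is the middle locus and the order is p – j – d.
p–j: (157 + 9)/2000 = 0.0830; j–d: (286 + 9)/2000 = 0.1475.
Expected DCO frequency = 0.0830 × 0.1475 ≈ 0.01224; observed = 9/2000 ≈ 0.00450.
Coefficient of coincidence = 0.00450/0.01224 ≈ 0.37; interference = 1 − 0.37 = 0.63.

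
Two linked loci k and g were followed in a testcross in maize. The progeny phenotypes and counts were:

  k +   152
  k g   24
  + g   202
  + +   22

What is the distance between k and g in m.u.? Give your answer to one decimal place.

The two most frequent classes, + g (202) and k + (152), are the parental types, so the F1 was + g / k +.
The recombinant classes are + + and k g: 22 + 24 = 46.
Recombination frequency = 46/400 = 0.1150 ≈ 11.5%, i.e. 11.5 m.u.

11.5 m.u.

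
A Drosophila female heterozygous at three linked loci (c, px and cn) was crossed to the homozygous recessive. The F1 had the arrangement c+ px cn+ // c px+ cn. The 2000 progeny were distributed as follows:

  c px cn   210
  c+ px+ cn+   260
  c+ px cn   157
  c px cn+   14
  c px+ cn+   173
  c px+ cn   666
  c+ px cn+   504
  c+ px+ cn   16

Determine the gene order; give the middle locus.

The two rarest classes, c px cn+ and c+ px+ cn, are the double crossovers. Comparing them with the parentals, only the c allele has switched, so c is the middle locus and the order is px – c – cn.

c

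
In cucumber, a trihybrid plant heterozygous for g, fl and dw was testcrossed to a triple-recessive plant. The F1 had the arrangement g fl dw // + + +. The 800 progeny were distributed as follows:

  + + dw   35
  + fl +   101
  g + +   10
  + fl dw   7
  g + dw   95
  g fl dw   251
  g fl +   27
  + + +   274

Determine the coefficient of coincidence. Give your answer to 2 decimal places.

The two rarest classes, + fl dw and g + +, are the double crossovers. Comparing them with the parentals, only the g allele has switched, so g is the middle locus and the order is fl – g – dw.
fl–g: (196 + 17)/800 = 0.2662; g–dw: (62 + 17)/800 = 0.0988.
Expected DCO frequency = 0.2662 × 0.0988 ≈ 0.02630; observed = 17/800 ≈ 0.02125.
Coefficient of coincidence = 0.02125/0.02630 ≈ 0.81.

0.81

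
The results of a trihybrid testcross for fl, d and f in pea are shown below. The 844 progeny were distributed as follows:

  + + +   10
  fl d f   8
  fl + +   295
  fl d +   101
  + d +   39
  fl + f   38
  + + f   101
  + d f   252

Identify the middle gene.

fl

The two most frequent reciprocal classes, fl + + and + d f, are the parental types, so the F1 was fl + + / + d f.
The two rarest classes, + + + and fl d f, are the double crossovers. Comparing them with the parentals, only the fl allele has switched, so fl is the middle locus and the order is d – fl – f.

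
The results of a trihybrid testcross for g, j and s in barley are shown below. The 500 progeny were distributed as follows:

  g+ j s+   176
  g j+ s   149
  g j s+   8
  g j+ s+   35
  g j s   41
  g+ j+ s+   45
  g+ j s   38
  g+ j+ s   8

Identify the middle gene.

g

The two most frequent reciprocal classes, g j+ s and g+ j s+, are the parental types, so the F1 was g j+ s / g+ j s+.
The two rarest classes, g+ j+ s and g j s+, are the double crossovers. Comparing them with the parentals, only the g allele has switched, so g is the middle locus and the order is s – g – j.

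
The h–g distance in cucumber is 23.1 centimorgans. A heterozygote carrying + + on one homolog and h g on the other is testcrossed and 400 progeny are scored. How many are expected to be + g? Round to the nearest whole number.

A map distance of 23.1 centimorgans corresponds to a recombination frequency of 0.231.
The F1 is + + / h g, so + g is a recombinant gamete class with expected frequency r/2 = 0.231/2 = 0.1155.
Expected number = 0.1155 × 400 = 46.20 ≈ 46.

46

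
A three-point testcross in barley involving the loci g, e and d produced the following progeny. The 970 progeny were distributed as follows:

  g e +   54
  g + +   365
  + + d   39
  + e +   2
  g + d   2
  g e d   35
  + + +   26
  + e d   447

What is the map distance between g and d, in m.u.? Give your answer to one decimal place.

The two most frequent reciprocal classes, + e d and g + +, are the parental types, so the F1 was + e d / g + +.
The two rarest classes, + e + and g + d, are the double crossovers. Comparing them with the parentals, only the d allele has switched, so d is the middle locus and the order is e – d – g.
Crossovers in the d–g interval produce the single-crossover classes g e d and + + + (35 + 26 = 61) plus the double crossovers (4).
RF(d–g) = (61 + 4) / 970 = 65/970 = 0.0670 → 6.7 m.u.

6.7 m.u.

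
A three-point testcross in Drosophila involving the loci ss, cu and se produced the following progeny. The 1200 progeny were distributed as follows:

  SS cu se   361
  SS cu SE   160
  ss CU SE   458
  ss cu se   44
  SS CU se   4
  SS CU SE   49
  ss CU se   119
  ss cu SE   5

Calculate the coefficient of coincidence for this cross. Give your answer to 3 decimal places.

The two most frequent reciprocal classes, ss CU SE and SS cu se, are the parental types, so the F1 was ss CU SE / SS cu se.
The two rarest classes, ss cu SE and SS CU se, are the double crossovers. Comparing them with the parentals, only the cu allele has switched, so cu is the middle locus and the order is ss – cu – se.
ss–cu: (93 + 9)/1200 = 0.0850; cu–se: (279 + 9)/1200 = 0.2400.
Expected DCO frequency = 0.0850 × 0.2400 ≈ 0.02040; observed = 9/1200 ≈ 0.00750.
Coefficient of coincidence = 0.00750/0.02040 ≈ 0.368.

0.368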